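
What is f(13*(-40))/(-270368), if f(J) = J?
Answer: 65/33796 ≈ 0.0019233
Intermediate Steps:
f(13*(-40))/(-270368) = (13*(-40))/(-270368) = -520*(-1/270368) = 65/33796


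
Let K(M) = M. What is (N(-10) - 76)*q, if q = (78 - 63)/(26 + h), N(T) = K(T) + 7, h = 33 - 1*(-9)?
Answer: -1185/68 ≈ -17.426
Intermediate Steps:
h = 42 (h = 33 + 9 = 42)
N(T) = 7 + T (N(T) = T + 7 = 7 + T)
q = 15/68 (q = (78 - 63)/(26 + 42) = 15/68 ≈ 0.22059)
(N(-10) - 76)*q = ((7 - 10) - 76)*(15/68) = (-3 - 76)*(15/68) = -79*15/68 = -1185/68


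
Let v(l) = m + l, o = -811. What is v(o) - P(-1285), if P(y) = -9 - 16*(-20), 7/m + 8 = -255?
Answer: -295093/263 ≈ -1122.0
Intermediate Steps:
m = -7/263 (m = 7/(-8 - 255) = 7/(-263) = 7*(-1/263) = -7/263 ≈ -0.026616)
P(y) = 311 (P(y) = -9 + 320 = 311)
v(l) = -7/263 + l
v(o) - P(-1285) = (-7/263 - 811) - 1*311 = -213300/263 - 311 = -295093/263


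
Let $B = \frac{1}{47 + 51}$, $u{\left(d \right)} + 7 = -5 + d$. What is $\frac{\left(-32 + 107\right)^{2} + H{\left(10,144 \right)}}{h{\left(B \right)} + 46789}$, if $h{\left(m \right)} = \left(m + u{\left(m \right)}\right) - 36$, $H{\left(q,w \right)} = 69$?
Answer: $\frac{139503}{1145155} \approx 0.12182$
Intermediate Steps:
$u{\left(d \right)} = -12 + d$ ($u{\left(d \right)} = -7 + \left(-5 + d\right) = -12 + d$)
$B = \frac{1}{98} \approx 0.010204$
$h{\left(m \right)} = -48 + 2 m$ ($h{\left(m \right)} = \left(m + \left(-12 + m\right)\right) - 36 = \left(-12 + 2 m\right) - 36 = -48 + 2 m$)
$\frac{\left(-32 + 107\right)^{2} + H{\left(10,144 \right)}}{h{\left(B \right)} + 46789} = \frac{\left(-32 + 107\right)^{2} + 69}{\left(-48 + 2 \cdot \frac{1}{98}\right) + 46789} = \frac{75^{2} + 69}{\left(-48 + \frac{1}{49}\right) + 46789} = \frac{5625 + 69}{- \frac{2351}{49} + 46789} = \frac{5694}{\frac{2290310}{49}} = 5694 \cdot \frac{49}{2290310} = \frac{139503}{1145155}$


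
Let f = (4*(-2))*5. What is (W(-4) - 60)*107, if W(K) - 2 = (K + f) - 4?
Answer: -11342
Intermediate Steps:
f = -40 (f = -8*5 = -40)
W(K) = -42 + K (W(K) = 2 + ((K - 40) - 4) = 2 + ((-40 + K) - 4) = 2 + (-44 + K) = -42 + K)
(W(-4) - 60)*107 = ((-42 - 4) - 60)*107 = (-46 - 60)*107 = -106*107 = -11342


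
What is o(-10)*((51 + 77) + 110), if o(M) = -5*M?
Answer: 11900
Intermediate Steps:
o(-10)*((51 + 77) + 110) = (-5*(-10))*((51 + 77) + 110) = 50*(128 + 110) = 50*238 = 11900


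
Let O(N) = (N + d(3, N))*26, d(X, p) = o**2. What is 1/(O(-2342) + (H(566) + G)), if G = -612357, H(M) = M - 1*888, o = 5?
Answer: -1/672921 ≈ -1.4861e-6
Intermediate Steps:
H(M) = -888 + M (H(M) = M - 888 = -888 + M)
d(X, p) = 25 (d(X, p) = 5**2 = 25)
O(N) = 650 + 26*N (O(N) = (N + 25)*26 = (25 + N)*26 = 650 + 26*N)
1/(O(-2342) + (H(566) + G)) = 1/((650 + 26*(-2342)) + ((-888 + 566) - 612357)) = 1/((650 - 60892) + (-322 - 612357)) = 1/(-60242 - 612679) = 1/(-672921) = -1/672921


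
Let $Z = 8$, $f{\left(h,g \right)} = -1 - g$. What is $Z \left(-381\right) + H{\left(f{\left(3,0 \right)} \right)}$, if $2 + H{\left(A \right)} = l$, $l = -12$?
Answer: $-3062$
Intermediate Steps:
$H{\left(A \right)} = -14$ ($H{\left(A \right)} = -2 - 12 = -14$)
$Z \left(-381\right) + H{\left(f{\left(3,0 \right)} \right)} = 8 \left(-381\right) - 14 = -3048 - 14 = -3062$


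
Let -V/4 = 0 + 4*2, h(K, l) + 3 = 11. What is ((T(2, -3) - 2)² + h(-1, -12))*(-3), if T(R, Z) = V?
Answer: -3492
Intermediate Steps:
h(K, l) = 8 (h(K, l) = -3 + 11 = 8)
V = -32 (V = -4*(0 + 4*2) = -4*(0 + 8) = -4*8 = -32)
T(R, Z) = -32
((T(2, -3) - 2)² + h(-1, -12))*(-3) = ((-32 - 2)² + 8)*(-3) = ((-34)² + 8)*(-3) = (1156 + 8)*(-3) = 1164*(-3) = -3492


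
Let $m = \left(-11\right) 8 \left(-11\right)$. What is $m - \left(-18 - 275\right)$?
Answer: $1261$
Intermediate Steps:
$m = 968$ ($m = \left(-88\right) \left(-11\right) = 968$)
$m - \left(-18 - 275\right) = 968 - \left(-18 - 275\right) = 968 - -293 = 968 + 293 = 1261$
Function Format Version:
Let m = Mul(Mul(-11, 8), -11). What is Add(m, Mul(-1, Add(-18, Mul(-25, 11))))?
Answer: 1261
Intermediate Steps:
m = 968 (m = Mul(-88, -11) = 968)
Add(m, Mul(-1, Add(-18, Mul(-25, 11)))) = Add(968, Mul(-1, Add(-18, Mul(-25, 11)))) = Add(968, Mul(-1, Add(-18, -275))) = Add(968, Mul(-1, -293)) = Add(968, 293) = 1261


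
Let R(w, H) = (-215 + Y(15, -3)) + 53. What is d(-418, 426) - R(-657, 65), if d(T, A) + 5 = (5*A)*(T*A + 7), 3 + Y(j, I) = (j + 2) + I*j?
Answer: -379269742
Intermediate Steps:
Y(j, I) = -1 + j + I*j (Y(j, I) = -3 + ((j + 2) + I*j) = -3 + ((2 + j) + I*j) = -3 + (2 + j + I*j) = -1 + j + I*j)
R(w, H) = -193 (R(w, H) = (-215 + (-1 + 15 - 3*15)) + 53 = (-215 + (-1 + 15 - 45)) + 53 = (-215 - 31) + 53 = -246 + 53 = -193)
d(T, A) = -5 + 5*A*(7 + A*T) (d(T, A) = -5 + (5*A)*(T*A + 7) = -5 + (5*A)*(A*T + 7) = -5 + (5*A)*(7 + A*T) = -5 + 5*A*(7 + A*T))
d(-418, 426) - R(-657, 65) = (-5 + 35*426 + 5*(-418)*426²) - 1*(-193) = (-5 + 14910 + 5*(-418)*181476) + 193 = (-5 + 14910 - 379284840) + 193 = -379269935 + 193 = -379269742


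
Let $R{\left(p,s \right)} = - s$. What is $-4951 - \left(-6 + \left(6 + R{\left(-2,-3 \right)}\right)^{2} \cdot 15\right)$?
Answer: $-6160$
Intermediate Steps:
$-4951 - \left(-6 + \left(6 + R{\left(-2,-3 \right)}\right)^{2} \cdot 15\right) = -4951 - \left(-6 + \left(6 - -3\right)^{2} \cdot 15\right) = -4951 - \left(-6 + \left(6 + 3\right)^{2} \cdot 15\right) = -4951 - \left(-6 + 9^{2} \cdot 15\right) = -4951 - \left(-6 + 81 \cdot 15\right) = -4951 - \left(-6 + 1215\right) = -4951 - 1209 = -6160$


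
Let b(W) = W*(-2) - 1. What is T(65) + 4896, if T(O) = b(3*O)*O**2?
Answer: -1647079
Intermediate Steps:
b(W) = -1 - 2*W (b(W) = -2*W - 1 = -1 - 2*W)
T(O) = O**2*(-1 - 6*O) (T(O) = (-1 - 6*O)*O**2 = O**2*(-1 - 6*O))
T(65) + 4896 = 65**2*(-1 - 6*65) + 4896 = 4225*(-1 - 390) + 4896 = 4225*(-391) + 4896 = -1651975 + 4896 = -1647079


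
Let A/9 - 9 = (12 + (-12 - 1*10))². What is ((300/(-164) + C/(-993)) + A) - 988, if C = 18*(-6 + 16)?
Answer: -122282/13571 ≈ -9.0105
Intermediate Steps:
C = 180 (C = 18*10 = 180)
A = 981 (A = 81 + 9*(12 + (-12 - 1*10))² = 81 + 9*(12 + (-12 - 10))² = 81 + 9*(12 - 22)² = 81 + 9*(-10)² = 81 + 9*100 = 81 + 900 = 981)
((300/(-164) + C/(-993)) + A) - 988 = ((300/(-164) + 180/(-993)) + 981) - 988 = ((300*(-1/164) + 180*(-1/993)) + 981) - 988 = ((-75/41 - 60/331) + 981) - 988 = (-27285/13571 + 981) - 988 = 13285866/13571 - 988 = -122282/13571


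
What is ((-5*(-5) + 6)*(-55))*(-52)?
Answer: 88660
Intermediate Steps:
((-5*(-5) + 6)*(-55))*(-52) = ((25 + 6)*(-55))*(-52) = (31*(-55))*(-52) = -1705*(-52) = 88660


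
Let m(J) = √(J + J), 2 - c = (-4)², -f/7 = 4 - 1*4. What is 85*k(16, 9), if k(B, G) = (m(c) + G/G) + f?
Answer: 85 + 170*I*√7 ≈ 85.0 + 449.78*I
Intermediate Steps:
f = 0 (f = -7*(4 - 1*4) = -7*(4 - 4) = -7*0 = 0)
c = -14 (c = 2 - 1*(-4)² = 2 - 1*16 = 2 - 16 = -14)
m(J) = √2*√J (m(J) = √(2*J) = √2*√J)
k(B, G) = 1 + 2*I*√7 (k(B, G) = (√2*√(-14) + G/G) + 0 = (√2*(I*√14) + 1) + 0 = (2*I*√7 + 1) + 0 = (1 + 2*I*√7) + 0 = 1 + 2*I*√7)
85*k(16, 9) = 85*(1 + 2*I*√7) = 85 + 170*I*√7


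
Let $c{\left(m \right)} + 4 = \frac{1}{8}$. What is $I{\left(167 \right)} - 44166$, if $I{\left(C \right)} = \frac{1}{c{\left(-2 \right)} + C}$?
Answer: $- \frac{57636622}{1305} \approx -44166.0$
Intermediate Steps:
$c{\left(m \right)} = - \frac{31}{8}$ ($c{\left(m \right)} = -4 + \frac{1}{8} = - \frac{31}{8}$)
$I{\left(C \right)} = \frac{1}{- \frac{31}{8} + C}$
$I{\left(167 \right)} - 44166 = \frac{8}{-31 + 8 \cdot 167} - 44166 = \frac{8}{-31 + 1336} - 44166 = \frac{8}{1305} - 44166 = - \frac{57636622}{1305}$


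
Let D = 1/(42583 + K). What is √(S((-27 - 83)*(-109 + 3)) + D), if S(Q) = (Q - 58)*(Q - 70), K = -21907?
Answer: √14371078205317089/10338 ≈ 11596.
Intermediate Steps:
S(Q) = (-70 + Q)*(-58 + Q) (S(Q) = (-58 + Q)*(-70 + Q) = (-70 + Q)*(-58 + Q))
D = 1/20676 (D = 1/(42583 - 21907) = 1/20676 ≈ 4.8365e-5)
√(S((-27 - 83)*(-109 + 3)) + D) = √((4060 + ((-27 - 83)*(-109 + 3))² - 128*(-27 - 83)*(-109 + 3)) + 1/20676) = √((4060 + (-110*(-106))² - (-14080)*(-106)) + 1/20676) = √((4060 + 11660² - 128*11660) + 1/20676) = √((4060 + 135955600 - 1492480) + 1/20676) = √(134467180 + 1/20676) = √(2780243413681/20676) = √14371078205317089/10338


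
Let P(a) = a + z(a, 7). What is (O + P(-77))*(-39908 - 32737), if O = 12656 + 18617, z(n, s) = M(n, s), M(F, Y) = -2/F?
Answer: -174500118630/77 ≈ -2.2662e+9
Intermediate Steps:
z(n, s) = -2/n
P(a) = a - 2/a
O = 31273
(O + P(-77))*(-39908 - 32737) = (31273 + (-77 - 2/(-77)))*(-39908 - 32737) = (31273 + (-77 - 2*(-1/77)))*(-72645) = (31273 + (-77 + 2/77))*(-72645) = (31273 - 5927/77)*(-72645) = (2402094/77)*(-72645) = -174500118630/77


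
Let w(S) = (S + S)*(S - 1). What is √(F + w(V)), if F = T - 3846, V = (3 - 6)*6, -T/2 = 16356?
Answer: 3*I*√3986 ≈ 189.4*I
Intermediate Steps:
T = -32712 (T = -2*16356 = -32712)
V = -18 (V = -3*6 = -18)
w(S) = 2*S*(-1 + S) (w(S) = (2*S)*(-1 + S) = 2*S*(-1 + S))
F = -36558 (F = -32712 - 3846 = -36558)
√(F + w(V)) = √(-36558 + 2*(-18)*(-1 - 18)) = √(-36558 + 2*(-18)*(-19)) = √(-36558 + 684) = √(-35874) = 3*I*√3986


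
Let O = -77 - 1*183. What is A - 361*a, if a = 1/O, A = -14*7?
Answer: -25119/260 ≈ -96.612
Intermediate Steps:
O = -260 (O = -77 - 183 = -260)
A = -98
a = -1/260 (a = 1/(-260) = -1/260 ≈ -0.0038462)
A - 361*a = -98 - 361*(-1/260) = -98 + 361/260 = -25119/260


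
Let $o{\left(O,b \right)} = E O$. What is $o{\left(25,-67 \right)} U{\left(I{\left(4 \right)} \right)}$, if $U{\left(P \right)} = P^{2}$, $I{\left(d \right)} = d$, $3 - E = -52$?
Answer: $22000$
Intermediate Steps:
$E = 55$ ($E = 3 - -52 = 3 + 52 = 55$)
$o{\left(O,b \right)} = 55 O$
$o{\left(25,-67 \right)} U{\left(I{\left(4 \right)} \right)} = 55 \cdot 25 \cdot 4^{2} = 1375 \cdot 16 = 22000$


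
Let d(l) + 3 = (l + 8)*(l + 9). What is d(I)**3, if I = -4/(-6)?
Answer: 384240583/729 ≈ 5.2708e+5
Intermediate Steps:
I = 2/3 (I = -4*(-1/6) = 2/3 ≈ 0.66667)
d(l) = -3 + (8 + l)*(9 + l) (d(l) = -3 + (l + 8)*(l + 9) = -3 + (8 + l)*(9 + l))
d(I)**3 = (69 + (2/3)**2 + 17*(2/3))**3 = (69 + 4/9 + 34/3)**3 = (727/9)**3 = 384240583/729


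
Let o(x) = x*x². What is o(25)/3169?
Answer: 15625/3169 ≈ 4.9306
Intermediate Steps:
o(x) = x³
o(25)/3169 = 25³/3169 = 15625*(1/3169) = 15625/3169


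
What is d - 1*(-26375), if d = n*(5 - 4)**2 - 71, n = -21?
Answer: 26283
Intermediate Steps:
d = -92 (d = -21*(5 - 4)**2 - 71 = -21*1**2 - 71 = -21*1 - 71 = -21 - 71 = -92)
d - 1*(-26375) = -92 - 1*(-26375) = -92 + 26375 = 26283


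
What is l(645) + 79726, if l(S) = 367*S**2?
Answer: 152760901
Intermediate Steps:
l(645) + 79726 = 367*645**2 + 79726 = 367*416025 + 79726 = 152681175 + 79726 = 152760901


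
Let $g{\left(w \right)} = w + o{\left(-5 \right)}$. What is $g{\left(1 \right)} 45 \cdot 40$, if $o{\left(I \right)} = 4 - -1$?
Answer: $10800$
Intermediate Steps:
$o{\left(I \right)} = 5$ ($o{\left(I \right)} = 4 + 1 = 5$)
$g{\left(w \right)} = 5 + w$ ($g{\left(w \right)} = w + 5 = 5 + w$)
$g{\left(1 \right)} 45 \cdot 40 = \left(5 + 1\right) 45 \cdot 40 = 6 \cdot 45 \cdot 40 = 270 \cdot 40 = 10800$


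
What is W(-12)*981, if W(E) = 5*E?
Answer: -58860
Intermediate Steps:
W(-12)*981 = (5*(-12))*981 = -60*981 = -58860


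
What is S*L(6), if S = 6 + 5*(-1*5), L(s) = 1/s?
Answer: -19/6 ≈ -3.1667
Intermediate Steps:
S = -19 (S = 6 + 5*(-5) = 6 - 25 = -19)
S*L(6) = -19/6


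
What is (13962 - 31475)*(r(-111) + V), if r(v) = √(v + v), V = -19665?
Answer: 344393145 - 17513*I*√222 ≈ 3.4439e+8 - 2.6094e+5*I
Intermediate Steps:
r(v) = √2*√v (r(v) = √(2*v) = √2*√v)
(13962 - 31475)*(r(-111) + V) = (13962 - 31475)*(√2*√(-111) - 19665) = -17513*(√2*(I*√111) - 19665) = -17513*(I*√222 - 19665) = -17513*(-19665 + I*√222) = 344393145 - 17513*I*√222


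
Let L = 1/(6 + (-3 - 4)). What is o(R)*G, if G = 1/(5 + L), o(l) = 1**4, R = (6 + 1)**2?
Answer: 1/4 ≈ 0.25000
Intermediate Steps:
L = -1 (L = 1/(6 - 7) = 1/(-1) = -1)
R = 49 (R = 7**2 = 49)
o(l) = 1
G = 1/4 (G = 1/(5 - 1) = 1/4 ≈ 0.25000)
o(R)*G = 1*(1/4) = 1/4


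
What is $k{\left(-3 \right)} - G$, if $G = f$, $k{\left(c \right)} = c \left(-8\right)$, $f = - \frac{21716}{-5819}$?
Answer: $\frac{117940}{5819} \approx 20.268$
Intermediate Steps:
$f = \frac{21716}{5819}$ ($f = \left(-21716\right) \left(- \frac{1}{5819}\right) = \frac{21716}{5819} \approx 3.7319$)
$k{\left(c \right)} = - 8 c$
$G = \frac{21716}{5819} \approx 3.7319$
$k{\left(-3 \right)} - G = \left(-8\right) \left(-3\right) - \frac{21716}{5819} = 24 - \frac{21716}{5819} = \frac{117940}{5819}$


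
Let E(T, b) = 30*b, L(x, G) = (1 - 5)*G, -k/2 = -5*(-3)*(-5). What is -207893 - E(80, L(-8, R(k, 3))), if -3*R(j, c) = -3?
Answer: -207773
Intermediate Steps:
k = 150 (k = -2*(-5*(-3))*(-5) = -30*(-5) = -2*(-75) = 150)
R(j, c) = 1 (R(j, c) = -⅓*(-3) = 1)
L(x, G) = -4*G
-207893 - E(80, L(-8, R(k, 3))) = -207893 - 30*(-4*1) = -207893 - 30*(-4) = -207893 - 1*(-120) = -207893 + 120 = -207773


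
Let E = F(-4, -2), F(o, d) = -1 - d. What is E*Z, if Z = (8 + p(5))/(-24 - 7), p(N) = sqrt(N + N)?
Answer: -8/31 - sqrt(10)/31 ≈ -0.36007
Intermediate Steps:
p(N) = sqrt(2)*sqrt(N) (p(N) = sqrt(2*N) = sqrt(2)*sqrt(N))
Z = -8/31 - sqrt(10)/31 (Z = (8 + sqrt(2)*sqrt(5))/(-24 - 7) = (8 + sqrt(10))/(-31) = (8 + sqrt(10))*(-1/31) = -8/31 - sqrt(10)/31 ≈ -0.36007)
E = 1 (E = -1 - 1*(-2) = -1 + 2 = 1)
E*Z = 1*(-8/31 - sqrt(10)/31) = -8/31 - sqrt(10)/31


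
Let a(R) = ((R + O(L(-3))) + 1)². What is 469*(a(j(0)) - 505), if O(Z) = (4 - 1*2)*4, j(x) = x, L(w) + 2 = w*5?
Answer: -198856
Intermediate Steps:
L(w) = -2 + 5*w (L(w) = -2 + w*5 = -2 + 5*w)
O(Z) = 8 (O(Z) = (4 - 2)*4 = 2*4 = 8)
a(R) = (9 + R)² (a(R) = ((R + 8) + 1)² = ((8 + R) + 1)² = (9 + R)²)
469*(a(j(0)) - 505) = 469*((9 + 0)² - 505) = 469*(9² - 505) = 469*(81 - 505) = 469*(-424) = -198856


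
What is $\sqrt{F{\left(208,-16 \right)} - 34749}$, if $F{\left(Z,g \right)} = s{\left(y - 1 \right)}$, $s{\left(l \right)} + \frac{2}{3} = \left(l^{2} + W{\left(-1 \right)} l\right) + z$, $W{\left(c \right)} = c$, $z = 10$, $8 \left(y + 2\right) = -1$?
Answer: $\frac{i \sqrt{20002623}}{24} \approx 186.35 i$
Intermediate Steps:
$y = - \frac{17}{8}$ ($y = -2 + \frac{1}{8} \left(-1\right) = -2 - \frac{1}{8} = - \frac{17}{8} \approx -2.125$)
$s{\left(l \right)} = \frac{28}{3} + l^{2} - l$ ($s{\left(l \right)} = - \frac{2}{3} + \left(\left(l^{2} - l\right) + 10\right) = - \frac{2}{3} + \left(10 + l^{2} - l\right) = \frac{28}{3} + l^{2} - l$)
$F{\left(Z,g \right)} = \frac{4267}{192}$ ($F{\left(Z,g \right)} = \frac{28}{3} + \left(- \frac{17}{8} - 1\right)^{2} - \left(- \frac{17}{8} - 1\right) = \frac{28}{3} + \left(- \frac{25}{8}\right)^{2} - - \frac{25}{8} = \frac{28}{3} + \frac{625}{64} + \frac{25}{8} = \frac{4267}{192}$)
$\sqrt{F{\left(208,-16 \right)} - 34749} = \sqrt{\frac{4267}{192} - 34749} = \sqrt{- \frac{6667541}{192}} = \frac{i \sqrt{20002623}}{24}$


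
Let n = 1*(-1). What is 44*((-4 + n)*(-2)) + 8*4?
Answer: 472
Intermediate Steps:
n = -1
44*((-4 + n)*(-2)) + 8*4 = 44*((-4 - 1)*(-2)) + 8*4 = 44*(-5*(-2)) + 32 = 44*10 + 32 = 440 + 32 = 472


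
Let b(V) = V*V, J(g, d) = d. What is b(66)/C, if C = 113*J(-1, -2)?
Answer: -2178/113 ≈ -19.274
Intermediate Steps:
b(V) = V**2
C = -226 (C = 113*(-2) = -226)
b(66)/C = 66**2/(-226) = 4356*(-1/226) = -2178/113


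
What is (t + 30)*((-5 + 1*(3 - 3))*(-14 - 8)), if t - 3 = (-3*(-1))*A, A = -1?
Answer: 3300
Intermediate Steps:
t = 0 (t = 3 - 3*(-1)*(-1) = 3 + 3*(-1) = 3 - 3 = 0)
(t + 30)*((-5 + 1*(3 - 3))*(-14 - 8)) = (0 + 30)*((-5 + 1*(3 - 3))*(-14 - 8)) = 30*((-5 + 1*0)*(-22)) = 30*((-5 + 0)*(-22)) = 30*(-5*(-22)) = 30*110 = 3300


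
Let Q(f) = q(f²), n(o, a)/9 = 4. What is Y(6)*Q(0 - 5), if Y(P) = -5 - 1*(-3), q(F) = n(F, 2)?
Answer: -72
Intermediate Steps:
n(o, a) = 36 (n(o, a) = 9*4 = 36)
q(F) = 36
Q(f) = 36
Y(P) = -2 (Y(P) = -5 + 3 = -2)
Y(6)*Q(0 - 5) = -2*36 = -72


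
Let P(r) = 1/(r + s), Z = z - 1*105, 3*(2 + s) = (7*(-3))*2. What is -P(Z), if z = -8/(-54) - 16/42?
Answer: 189/22913 ≈ 0.0082486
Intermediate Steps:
z = -44/189 (z = -8*(-1/54) - 16*1/42 = 4/27 - 8/21 = -44/189 ≈ -0.23280)
s = -16 (s = -2 + ((7*(-3))*2)/3 = -2 + (-21*2)/3 = -2 + (⅓)*(-42) = -2 - 14 = -16)
Z = -19889/189 (Z = -44/189 - 1*105 = -44/189 - 105 = -19889/189 ≈ -105.23)
P(r) = 1/(-16 + r) (P(r) = 1/(r - 16) = 1/(-16 + r))
-P(Z) = -1/(-16 - 19889/189) = -1/(-22913/189) = -1*(-189/22913) = 189/22913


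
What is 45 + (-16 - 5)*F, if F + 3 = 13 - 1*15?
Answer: 150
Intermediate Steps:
F = -5 (F = -3 + (13 - 1*15) = -3 + (13 - 15) = -3 - 2 = -5)
45 + (-16 - 5)*F = 45 + (-16 - 5)*(-5) = 45 - 21*(-5) = 45 + 105 = 150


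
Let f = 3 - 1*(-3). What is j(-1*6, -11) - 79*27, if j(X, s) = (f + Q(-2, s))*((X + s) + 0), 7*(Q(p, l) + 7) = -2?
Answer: -14778/7 ≈ -2111.1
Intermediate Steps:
Q(p, l) = -51/7 (Q(p, l) = -7 + (1/7)*(-2) = -7 - 2/7 = -51/7)
f = 6 (f = 3 + 3 = 6)
j(X, s) = -9*X/7 - 9*s/7 (j(X, s) = (6 - 51/7)*((X + s) + 0) = -9*(X + s)/7 = -9*X/7 - 9*s/7)
j(-1*6, -11) - 79*27 = (-(-9)*6/7 - 9/7*(-11)) - 79*27 = (-9/7*(-6) + 99/7) - 2133 = (54/7 + 99/7) - 2133 = 153/7 - 2133 = -14778/7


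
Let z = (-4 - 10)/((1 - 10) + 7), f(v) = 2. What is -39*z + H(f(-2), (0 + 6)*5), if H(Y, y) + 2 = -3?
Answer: -278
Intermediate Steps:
z = 7 (z = -14/(-9 + 7) = -14/(-2) = -14*(-1/2) = 7)
H(Y, y) = -5 (H(Y, y) = -2 - 3 = -5)
-39*z + H(f(-2), (0 + 6)*5) = -39*7 - 5 = -273 - 5 = -278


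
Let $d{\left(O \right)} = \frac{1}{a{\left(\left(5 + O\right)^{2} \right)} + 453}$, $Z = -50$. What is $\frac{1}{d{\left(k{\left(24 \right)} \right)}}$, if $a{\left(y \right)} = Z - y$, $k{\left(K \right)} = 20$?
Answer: $-222$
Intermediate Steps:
$a{\left(y \right)} = -50 - y$
$d{\left(O \right)} = \frac{1}{403 - \left(5 + O\right)^{2}}$ ($d{\left(O \right)} = \frac{1}{\left(-50 - \left(5 + O\right)^{2}\right) + 453} = \frac{1}{403 - \left(5 + O\right)^{2}}$)
$\frac{1}{d{\left(k{\left(24 \right)} \right)}} = \frac{1}{\left(-1\right) \frac{1}{-403 + \left(5 + 20\right)^{2}}} = \frac{1}{\left(-1\right) \frac{1}{-403 + 25^{2}}} = \frac{1}{\left(-1\right) \frac{1}{-403 + 625}} = \frac{1}{\left(-1\right) \frac{1}{222}} = \frac{1}{- \frac{1}{222}} = -222$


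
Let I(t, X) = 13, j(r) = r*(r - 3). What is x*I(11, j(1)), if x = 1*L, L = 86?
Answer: 1118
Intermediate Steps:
j(r) = r*(-3 + r)
x = 86 (x = 1*86 = 86)
x*I(11, j(1)) = 86*13 = 1118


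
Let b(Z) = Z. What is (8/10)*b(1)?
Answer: ⅘ ≈ 0.80000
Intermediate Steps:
(8/10)*b(1) = (8/10)*1 = (8*(⅒))*1 = (⅘)*1 = ⅘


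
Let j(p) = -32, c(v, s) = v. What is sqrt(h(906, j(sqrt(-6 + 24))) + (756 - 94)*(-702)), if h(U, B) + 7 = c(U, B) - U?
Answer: I*sqrt(464731) ≈ 681.71*I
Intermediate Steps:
h(U, B) = -7 (h(U, B) = -7 + (U - U) = -7 + 0 = -7)
sqrt(h(906, j(sqrt(-6 + 24))) + (756 - 94)*(-702)) = sqrt(-7 + (756 - 94)*(-702)) = sqrt(-7 + 662*(-702)) = sqrt(-7 - 464724) = sqrt(-464731) = I*sqrt(464731)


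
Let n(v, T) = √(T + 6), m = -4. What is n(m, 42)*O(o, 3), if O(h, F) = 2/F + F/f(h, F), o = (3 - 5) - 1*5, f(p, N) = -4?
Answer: -√3/3 ≈ -0.57735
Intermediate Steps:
o = -7 (o = -2 - 5 = -7)
O(h, F) = 2/F - F/4 (O(h, F) = 2/F + F/(-4) = 2/F + F*(-¼) = 2/F - F/4)
n(v, T) = √(6 + T)
n(m, 42)*O(o, 3) = √(6 + 42)*(2/3 - ¼*3) = √48*(2*(⅓) - ¾) = (4*√3)*(⅔ - ¾) = (4*√3)*(-1/12) = -√3/3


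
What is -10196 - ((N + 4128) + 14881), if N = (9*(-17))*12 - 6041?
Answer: -21328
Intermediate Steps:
N = -7877 (N = -153*12 - 6041 = -1836 - 6041 = -7877)
-10196 - ((N + 4128) + 14881) = -10196 - ((-7877 + 4128) + 14881) = -10196 - (-3749 + 14881) = -10196 - 1*11132 = -10196 - 11132 = -21328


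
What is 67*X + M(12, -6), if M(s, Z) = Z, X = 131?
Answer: 8771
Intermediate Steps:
67*X + M(12, -6) = 67*131 - 6 = 8777 - 6 = 8771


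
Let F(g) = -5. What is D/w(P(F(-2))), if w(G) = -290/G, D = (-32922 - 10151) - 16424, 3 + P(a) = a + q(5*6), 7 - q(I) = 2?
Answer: -178491/290 ≈ -615.49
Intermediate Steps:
q(I) = 5 (q(I) = 7 - 1*2 = 7 - 2 = 5)
P(a) = 2 + a (P(a) = -3 + (a + 5) = -3 + (5 + a) = 2 + a)
D = -59497 (D = -43073 - 16424 = -59497)
D/w(P(F(-2))) = -59497/((-290/(2 - 5))) = -59497/((-290/(-3))) = -59497/((-290*(-1/3))) = -59497/290/3 = -59497*3/290 = -178491/290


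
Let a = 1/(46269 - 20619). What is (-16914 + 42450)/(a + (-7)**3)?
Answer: -654998400/8797949 ≈ -74.449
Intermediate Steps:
a = 1/25650 ≈ 3.8986e-5
(-16914 + 42450)/(a + (-7)**3) = (-16914 + 42450)/(1/25650 + (-7)**3) = 25536/(1/25650 - 343) = 25536/(-8797949/25650) = 25536*(-25650/8797949) = -654998400/8797949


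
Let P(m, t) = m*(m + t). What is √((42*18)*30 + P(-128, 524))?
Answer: 6*I*√778 ≈ 167.36*I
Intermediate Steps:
√((42*18)*30 + P(-128, 524)) = √((42*18)*30 - 128*(-128 + 524)) = √(756*30 - 128*396) = √(22680 - 50688) = √(-28008) = 6*I*√778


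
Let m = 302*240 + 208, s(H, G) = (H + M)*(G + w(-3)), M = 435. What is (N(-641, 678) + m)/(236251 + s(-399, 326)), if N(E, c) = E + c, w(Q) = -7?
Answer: 14545/49547 ≈ 0.29356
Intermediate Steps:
s(H, G) = (-7 + G)*(435 + H) (s(H, G) = (H + 435)*(G - 7) = (435 + H)*(-7 + G) = (-7 + G)*(435 + H))
m = 72688 (m = 72480 + 208 = 72688)
(N(-641, 678) + m)/(236251 + s(-399, 326)) = ((-641 + 678) + 72688)/(236251 + (-3045 - 7*(-399) + 435*326 + 326*(-399))) = (37 + 72688)/(236251 + (-3045 + 2793 + 141810 - 130074)) = 72725/(236251 + 11484) = 72725/247735 = 72725*(1/247735) = 14545/49547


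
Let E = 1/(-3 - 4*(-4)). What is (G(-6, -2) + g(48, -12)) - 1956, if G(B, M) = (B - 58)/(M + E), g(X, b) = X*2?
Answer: -45668/25 ≈ -1826.7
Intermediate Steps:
g(X, b) = 2*X
E = 1/13 (E = 1/(-3 + 16) = 1/13 ≈ 0.076923)
G(B, M) = (-58 + B)/(1/13 + M) (G(B, M) = (B - 58)/(M + 1/13) = (-58 + B)/(1/13 + M))
(G(-6, -2) + g(48, -12)) - 1956 = (13*(-58 - 6)/(1 + 13*(-2)) + 2*48) - 1956 = (13*(-64)/(1 - 26) + 96) - 1956 = (13*(-64)/(-25) + 96) - 1956 = (13*(-1/25)*(-64) + 96) - 1956 = (832/25 + 96) - 1956 = 3232/25 - 1956 = -45668/25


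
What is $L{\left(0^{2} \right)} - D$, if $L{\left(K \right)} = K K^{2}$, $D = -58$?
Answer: $58$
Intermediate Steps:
$L{\left(K \right)} = K^{3}$
$L{\left(0^{2} \right)} - D = \left(0^{2}\right)^{3} - -58 = 0^{3} + 58 = 0 + 58 = 58$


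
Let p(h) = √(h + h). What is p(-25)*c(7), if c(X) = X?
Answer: 35*I*√2 ≈ 49.497*I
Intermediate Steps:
p(h) = √2*√h (p(h) = √(2*h) = √2*√h)
p(-25)*c(7) = (√2*√(-25))*7 = (√2*(5*I))*7 = (5*I*√2)*7 = 35*I*√2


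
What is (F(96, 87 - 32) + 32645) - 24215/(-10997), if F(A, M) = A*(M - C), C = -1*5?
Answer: 422364000/10997 ≈ 38407.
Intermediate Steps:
C = -5
F(A, M) = A*(5 + M) (F(A, M) = A*(M - 1*(-5)) = A*(M + 5) = A*(5 + M))
(F(96, 87 - 32) + 32645) - 24215/(-10997) = (96*(5 + (87 - 32)) + 32645) - 24215/(-10997) = (96*(5 + 55) + 32645) - 24215*(-1/10997) = (96*60 + 32645) + 24215/10997 = (5760 + 32645) + 24215/10997 = 38405 + 24215/10997 = 422364000/10997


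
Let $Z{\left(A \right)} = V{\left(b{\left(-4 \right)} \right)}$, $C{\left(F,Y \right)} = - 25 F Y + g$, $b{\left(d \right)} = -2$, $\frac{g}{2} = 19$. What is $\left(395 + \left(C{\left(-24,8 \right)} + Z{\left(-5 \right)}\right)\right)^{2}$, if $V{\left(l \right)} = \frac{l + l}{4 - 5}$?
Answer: $27426169$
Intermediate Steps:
$g = 38$ ($g = 2 \cdot 19 = 38$)
$C{\left(F,Y \right)} = 38 - 25 F Y$ ($C{\left(F,Y \right)} = - 25 F Y + 38 = 38 - 25 F Y$)
$V{\left(l \right)} = - 2 l$ ($V{\left(l \right)} = \frac{2 l}{-1} = 2 l \left(-1\right) = - 2 l$)
$Z{\left(A \right)} = 4$ ($Z{\left(A \right)} = \left(-2\right) \left(-2\right) = 4$)
$\left(395 + \left(C{\left(-24,8 \right)} + Z{\left(-5 \right)}\right)\right)^{2} = \left(395 + \left(\left(38 - \left(-600\right) 8\right) + 4\right)\right)^{2} = \left(395 + \left(\left(38 + 4800\right) + 4\right)\right)^{2} = \left(395 + \left(4838 + 4\right)\right)^{2} = \left(395 + 4842\right)^{2} = 5237^{2} = 27426169$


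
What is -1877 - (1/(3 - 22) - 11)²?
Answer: -721697/361 ≈ -1999.2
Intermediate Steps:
-1877 - (1/(3 - 22) - 11)² = -1877 - (1/(-19) - 11)² = -1877 - (-1/19 - 11)² = -1877 - (-210/19)² = -1877 - 1*44100/361 = -1877 - 44100/361 = -721697/361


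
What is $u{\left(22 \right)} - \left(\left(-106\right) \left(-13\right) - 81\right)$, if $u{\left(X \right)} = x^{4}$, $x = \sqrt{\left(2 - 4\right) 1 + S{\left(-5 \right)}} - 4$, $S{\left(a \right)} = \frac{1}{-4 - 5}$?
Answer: $-1297 + \frac{\left(12 - i \sqrt{19}\right)^{4}}{81} \approx -1239.2 - 322.88 i$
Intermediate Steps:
$S{\left(a \right)} = - \frac{1}{9}$ ($S{\left(a \right)} = \frac{1}{-9} = - \frac{1}{9}$)
$x = -4 + \frac{i \sqrt{19}}{3}$ ($x = \sqrt{\left(2 - 4\right) 1 - \frac{1}{9}} - 4 = \sqrt{\left(-2\right) 1 - \frac{1}{9}} - 4 = \sqrt{-2 - \frac{1}{9}} - 4 = \sqrt{- \frac{19}{9}} - 4 = \frac{i \sqrt{19}}{3} - 4 = -4 + \frac{i \sqrt{19}}{3} \approx -4.0 + 1.453 i$)
$u{\left(X \right)} = \left(-4 + \frac{i \sqrt{19}}{3}\right)^{4}$
$u{\left(22 \right)} - \left(\left(-106\right) \left(-13\right) - 81\right) = \frac{\left(12 - i \sqrt{19}\right)^{4}}{81} - \left(\left(-106\right) \left(-13\right) - 81\right) = \frac{\left(12 - i \sqrt{19}\right)^{4}}{81} - \left(1378 - 81\right) = \frac{\left(12 - i \sqrt{19}\right)^{4}}{81} - 1297 = -1297 + \frac{\left(12 - i \sqrt{19}\right)^{4}}{81}$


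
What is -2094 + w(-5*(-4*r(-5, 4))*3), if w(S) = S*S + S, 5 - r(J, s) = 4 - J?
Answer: 55266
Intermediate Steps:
r(J, s) = 1 + J (r(J, s) = 5 - (4 - J) = 5 + (-4 + J) = 1 + J)
w(S) = S + S**2 (w(S) = S**2 + S = S + S**2)
-2094 + w(-5*(-4*r(-5, 4))*3) = -2094 + (-5*(-4*(1 - 5))*3)*(1 - 5*(-4*(1 - 5))*3) = -2094 + (-5*(-4*(-4))*3)*(1 - 5*(-4*(-4))*3) = -2094 + (-80*3)*(1 - 80*3) = -2094 + (-5*48)*(1 - 5*48) = -2094 - 240*(1 - 240) = -2094 - 240*(-239) = -2094 + 57360 = 55266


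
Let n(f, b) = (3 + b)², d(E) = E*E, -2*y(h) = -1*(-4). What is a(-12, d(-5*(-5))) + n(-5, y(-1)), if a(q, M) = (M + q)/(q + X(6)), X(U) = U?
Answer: -607/6 ≈ -101.17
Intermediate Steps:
y(h) = -2 (y(h) = -(-1)*(-4)/2 = -½*4 = -2)
d(E) = E²
a(q, M) = (M + q)/(6 + q) (a(q, M) = (M + q)/(q + 6) = (M + q)/(6 + q))
a(-12, d(-5*(-5))) + n(-5, y(-1)) = ((-5*(-5))² - 12)/(6 - 12) + (3 - 2)² = (25² - 12)/(-6) + 1² = -(625 - 12)/6 + 1 = -⅙*613 + 1 = -613/6 + 1 = -607/6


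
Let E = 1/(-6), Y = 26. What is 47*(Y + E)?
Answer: 7285/6 ≈ 1214.2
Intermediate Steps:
E = -1/6 ≈ -0.16667
47*(Y + E) = 47*(26 - 1/6) = 47*(155/6) = 7285/6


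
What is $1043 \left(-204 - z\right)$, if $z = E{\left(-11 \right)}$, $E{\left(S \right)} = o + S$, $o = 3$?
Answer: $-204428$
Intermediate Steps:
$E{\left(S \right)} = 3 + S$
$z = -8$ ($z = 3 - 11 = -8$)
$1043 \left(-204 - z\right) = 1043 \left(-204 - -8\right) = 1043 \left(-204 + 8\right) = 1043 \left(-196\right) = -204428$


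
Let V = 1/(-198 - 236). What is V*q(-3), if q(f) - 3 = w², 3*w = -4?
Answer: -43/3906 ≈ -0.011009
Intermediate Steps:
w = -4/3 (w = (⅓)*(-4) = -4/3 ≈ -1.3333)
q(f) = 43/9 (q(f) = 3 + (-4/3)² = 3 + 16/9 = 43/9)
V = -1/434 (V = 1/(-434) = -1/434 ≈ -0.0023041)
V*q(-3) = -1/434*43/9 = -43/3906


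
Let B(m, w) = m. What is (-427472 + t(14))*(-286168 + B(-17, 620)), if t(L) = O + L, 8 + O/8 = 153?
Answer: 122000093130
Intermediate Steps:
O = 1160 (O = -64 + 8*153 = -64 + 1224 = 1160)
t(L) = 1160 + L
(-427472 + t(14))*(-286168 + B(-17, 620)) = (-427472 + (1160 + 14))*(-286168 - 17) = (-427472 + 1174)*(-286185) = -426298*(-286185) = 122000093130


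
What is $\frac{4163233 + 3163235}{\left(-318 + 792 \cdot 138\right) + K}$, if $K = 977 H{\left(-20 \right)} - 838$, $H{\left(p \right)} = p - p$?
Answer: $\frac{1831617}{27035} \approx 67.75$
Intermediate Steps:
$H{\left(p \right)} = 0$
$K = -838$ ($K = 977 \cdot 0 - 838 = 0 - 838 = -838$)
$\frac{4163233 + 3163235}{\left(-318 + 792 \cdot 138\right) + K} = \frac{4163233 + 3163235}{\left(-318 + 792 \cdot 138\right) - 838} = \frac{7326468}{\left(-318 + 109296\right) - 838} = \frac{7326468}{108978 - 838} = \frac{7326468}{108140} = 7326468 \cdot \frac{1}{108140} = \frac{1831617}{27035}$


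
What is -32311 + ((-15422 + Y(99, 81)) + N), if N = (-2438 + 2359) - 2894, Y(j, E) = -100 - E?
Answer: -50887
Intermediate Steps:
N = -2973 (N = -79 - 2894 = -2973)
-32311 + ((-15422 + Y(99, 81)) + N) = -32311 + ((-15422 + (-100 - 1*81)) - 2973) = -32311 + ((-15422 + (-100 - 81)) - 2973) = -32311 + ((-15422 - 181) - 2973) = -32311 + (-15603 - 2973) = -32311 - 18576 = -50887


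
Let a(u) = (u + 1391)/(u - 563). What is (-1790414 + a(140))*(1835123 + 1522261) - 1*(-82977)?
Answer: -847567833378827/141 ≈ -6.0111e+12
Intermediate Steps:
a(u) = (1391 + u)/(-563 + u)
(-1790414 + a(140))*(1835123 + 1522261) - 1*(-82977) = (-1790414 + (1391 + 140)/(-563 + 140))*(1835123 + 1522261) - 1*(-82977) = (-1790414 + 1531/(-423))*3357384 + 82977 = (-1790414 - 1/423*1531)*3357384 + 82977 = (-1790414 - 1531/423)*3357384 + 82977 = -757346653/423*3357384 + 82977 = -847567845078584/141 + 82977 = -847567833378827/141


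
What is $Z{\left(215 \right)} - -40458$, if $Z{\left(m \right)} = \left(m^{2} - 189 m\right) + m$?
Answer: $46263$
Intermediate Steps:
$Z{\left(m \right)} = m^{2} - 188 m$
$Z{\left(215 \right)} - -40458 = 215 \left(-188 + 215\right) - -40458 = 215 \cdot 27 + 40458 = 5805 + 40458 = 46263$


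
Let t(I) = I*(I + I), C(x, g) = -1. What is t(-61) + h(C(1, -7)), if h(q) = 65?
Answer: 7507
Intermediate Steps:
t(I) = 2*I² (t(I) = I*(2*I) = 2*I²)
t(-61) + h(C(1, -7)) = 2*(-61)² + 65 = 2*3721 + 65 = 7442 + 65 = 7507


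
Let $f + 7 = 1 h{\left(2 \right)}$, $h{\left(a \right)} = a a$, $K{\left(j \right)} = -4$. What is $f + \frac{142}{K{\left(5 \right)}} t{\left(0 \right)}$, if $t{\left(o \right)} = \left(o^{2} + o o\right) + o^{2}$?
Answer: $-3$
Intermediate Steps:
$h{\left(a \right)} = a^{2}$
$f = -3$ ($f = -7 + 1 \cdot 2^{2} = -7 + 1 \cdot 4 = -7 + 4 = -3$)
$t{\left(o \right)} = 3 o^{2}$ ($t{\left(o \right)} = \left(o^{2} + o^{2}\right) + o^{2} = 2 o^{2} + o^{2} = 3 o^{2}$)
$f + \frac{142}{K{\left(5 \right)}} t{\left(0 \right)} = -3 + \frac{142}{-4} \cdot 3 \cdot 0^{2} = -3 + 142 \left(- \frac{1}{4}\right) 3 \cdot 0 = -3 - 0 = -3 + 0 = -3$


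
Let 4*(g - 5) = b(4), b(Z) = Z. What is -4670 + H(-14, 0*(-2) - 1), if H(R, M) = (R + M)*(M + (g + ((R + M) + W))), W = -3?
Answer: -4475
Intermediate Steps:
g = 6 (g = 5 + (¼)*4 = 5 + 1 = 6)
H(R, M) = (M + R)*(3 + R + 2*M) (H(R, M) = (R + M)*(M + (6 + ((R + M) - 3))) = (M + R)*(M + (6 + ((M + R) - 3))) = (M + R)*(M + (6 + (-3 + M + R))) = (M + R)*(M + (3 + M + R)) = (M + R)*(3 + R + 2*M))
-4670 + H(-14, 0*(-2) - 1) = -4670 + ((-14)² + 2*(0*(-2) - 1)² + 3*(0*(-2) - 1) + 3*(-14) + 3*(0*(-2) - 1)*(-14)) = -4670 + (196 + 2*(0 - 1)² + 3*(0 - 1) - 42 + 3*(0 - 1)*(-14)) = -4670 + (196 + 2*(-1)² + 3*(-1) - 42 + 3*(-1)*(-14)) = -4670 + (196 + 2*1 - 3 - 42 + 42) = -4670 + (196 + 2 - 3 - 42 + 42) = -4670 + 195 = -4475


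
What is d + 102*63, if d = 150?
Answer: 6576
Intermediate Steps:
d + 102*63 = 150 + 102*63 = 150 + 6426 = 6576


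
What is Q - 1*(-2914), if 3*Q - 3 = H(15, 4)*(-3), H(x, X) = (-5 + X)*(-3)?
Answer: 2912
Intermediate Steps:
H(x, X) = 15 - 3*X
Q = -2 (Q = 1 + ((15 - 3*4)*(-3))/3 = 1 + ((15 - 12)*(-3))/3 = 1 + (3*(-3))/3 = 1 + (1/3)*(-9) = 1 - 3 = -2)
Q - 1*(-2914) = -2 - 1*(-2914) = -2 + 2914 = 2912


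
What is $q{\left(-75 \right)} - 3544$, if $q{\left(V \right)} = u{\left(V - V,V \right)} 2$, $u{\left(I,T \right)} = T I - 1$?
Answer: $-3546$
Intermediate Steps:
$u{\left(I,T \right)} = -1 + I T$ ($u{\left(I,T \right)} = I T - 1 = -1 + I T$)
$q{\left(V \right)} = -2$ ($q{\left(V \right)} = \left(-1 + \left(V - V\right) V\right) 2 = \left(-1 + 0 V\right) 2 = \left(-1 + 0\right) 2 = \left(-1\right) 2 = -2$)
$q{\left(-75 \right)} - 3544 = -2 - 3544 = -3546$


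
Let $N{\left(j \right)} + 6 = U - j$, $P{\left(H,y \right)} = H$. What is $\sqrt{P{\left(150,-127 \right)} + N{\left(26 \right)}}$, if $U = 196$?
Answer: $\sqrt{314} \approx 17.72$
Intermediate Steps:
$N{\left(j \right)} = 190 - j$ ($N{\left(j \right)} = -6 - \left(-196 + j\right) = 190 - j$)
$\sqrt{P{\left(150,-127 \right)} + N{\left(26 \right)}} = \sqrt{150 + \left(190 - 26\right)} = \sqrt{150 + 164} = \sqrt{314}$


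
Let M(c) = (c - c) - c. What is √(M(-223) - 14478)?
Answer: I*√14255 ≈ 119.39*I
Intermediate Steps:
M(c) = -c (M(c) = 0 - c = -c)
√(M(-223) - 14478) = √(-1*(-223) - 14478) = √(223 - 14478) = √(-14255) = I*√14255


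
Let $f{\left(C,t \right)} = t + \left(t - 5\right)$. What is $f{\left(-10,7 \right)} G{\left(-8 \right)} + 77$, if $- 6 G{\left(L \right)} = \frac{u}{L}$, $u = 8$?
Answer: $\frac{157}{2} \approx 78.5$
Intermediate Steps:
$G{\left(L \right)} = - \frac{4}{3 L}$ ($G{\left(L \right)} = - \frac{8 \frac{1}{L}}{6} = - \frac{4}{3 L}$)
$f{\left(C,t \right)} = -5 + 2 t$ ($f{\left(C,t \right)} = t + \left(-5 + t\right) = -5 + 2 t$)
$f{\left(-10,7 \right)} G{\left(-8 \right)} + 77 = \left(-5 + 2 \cdot 7\right) \left(- \frac{4}{3 \left(-8\right)}\right) + 77 = \left(-5 + 14\right) \left(\left(- \frac{4}{3}\right) \left(- \frac{1}{8}\right)\right) + 77 = 9 \cdot \frac{1}{6} + 77 = \frac{3}{2} + 77 = \frac{157}{2}$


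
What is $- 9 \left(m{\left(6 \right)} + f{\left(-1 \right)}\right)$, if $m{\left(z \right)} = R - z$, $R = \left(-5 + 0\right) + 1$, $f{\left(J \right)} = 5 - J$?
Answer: $36$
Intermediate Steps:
$R = -4$ ($R = -5 + 1 = -4$)
$m{\left(z \right)} = -4 - z$
$- 9 \left(m{\left(6 \right)} + f{\left(-1 \right)}\right) = - 9 \left(\left(-4 - 6\right) + \left(5 - -1\right)\right) = - 9 \left(\left(-4 - 6\right) + \left(5 + 1\right)\right) = - 9 \left(-10 + 6\right) = \left(-9\right) \left(-4\right) = 36$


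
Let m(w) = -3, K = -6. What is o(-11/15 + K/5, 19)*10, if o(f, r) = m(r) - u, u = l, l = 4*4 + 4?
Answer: -230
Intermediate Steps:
l = 20 (l = 16 + 4 = 20)
u = 20
o(f, r) = -23 (o(f, r) = -3 - 1*20 = -3 - 20 = -23)
o(-11/15 + K/5, 19)*10 = -23*10 = -230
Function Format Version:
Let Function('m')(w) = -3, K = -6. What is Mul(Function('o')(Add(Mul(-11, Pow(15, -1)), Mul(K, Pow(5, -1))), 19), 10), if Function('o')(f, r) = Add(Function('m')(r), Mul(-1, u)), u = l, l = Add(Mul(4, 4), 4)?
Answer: -230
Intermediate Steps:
l = 20 (l = Add(16, 4) = 20)
u = 20
Function('o')(f, r) = -23 (Function('o')(f, r) = Add(-3, Mul(-1, 20)) = Add(-3, -20) = -23)
Mul(Function('o')(Add(Mul(-11, Pow(15, -1)), Mul(K, Pow(5, -1))), 19), 10) = Mul(-23, 10) = -230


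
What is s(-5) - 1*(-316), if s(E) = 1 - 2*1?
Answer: 315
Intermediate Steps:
s(E) = -1 (s(E) = 1 - 2 = -1)
s(-5) - 1*(-316) = -1 - 1*(-316) = -1 + 316 = 315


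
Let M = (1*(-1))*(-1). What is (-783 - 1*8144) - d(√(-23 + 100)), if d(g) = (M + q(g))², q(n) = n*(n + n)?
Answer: -32952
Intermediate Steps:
q(n) = 2*n² (q(n) = n*(2*n) = 2*n²)
M = 1 (M = -1*(-1) = 1)
d(g) = (1 + 2*g²)²
(-783 - 1*8144) - d(√(-23 + 100)) = (-783 - 1*8144) - (1 + 2*(√(-23 + 100))²)² = (-783 - 8144) - (1 + 2*(√77)²)² = -8927 - (1 + 2*77)² = -8927 - (1 + 154)² = -8927 - 1*155² = -8927 - 1*24025 = -8927 - 24025 = -32952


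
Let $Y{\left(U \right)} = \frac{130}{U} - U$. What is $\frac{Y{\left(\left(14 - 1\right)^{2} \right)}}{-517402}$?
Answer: $\frac{2187}{6726226} \approx 0.00032515$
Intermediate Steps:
$Y{\left(U \right)} = - U + \frac{130}{U}$
$\frac{Y{\left(\left(14 - 1\right)^{2} \right)}}{-517402} = \frac{- \left(14 - 1\right)^{2} + \frac{130}{\left(14 - 1\right)^{2}}}{-517402} = \left(- 13^{2} + \frac{130}{13^{2}}\right) \left(- \frac{1}{517402}\right) = \left(\left(-1\right) 169 + \frac{130}{169}\right) \left(- \frac{1}{517402}\right) = \left(-169 + 130 \cdot \frac{1}{169}\right) \left(- \frac{1}{517402}\right) = \left(-169 + \frac{10}{13}\right) \left(- \frac{1}{517402}\right) = \left(- \frac{2187}{13}\right) \left(- \frac{1}{517402}\right) = \frac{2187}{6726226}$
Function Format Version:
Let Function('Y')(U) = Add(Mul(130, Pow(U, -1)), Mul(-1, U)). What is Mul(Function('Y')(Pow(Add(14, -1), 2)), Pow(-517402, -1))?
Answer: Rational(2187, 6726226) ≈ 0.00032515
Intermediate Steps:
Function('Y')(U) = Add(Mul(-1, U), Mul(130, Pow(U, -1)))
Mul(Function('Y')(Pow(Add(14, -1), 2)), Pow(-517402, -1)) = Mul(Add(Mul(-1, Pow(Add(14, -1), 2)), Mul(130, Pow(Pow(Add(14, -1), 2), -1))), Pow(-517402, -1)) = Mul(Add(Mul(-1, Pow(13, 2)), Mul(130, Pow(Pow(13, 2), -1))), Rational(-1, 517402)) = Mul(Add(Mul(-1, 169), Mul(130, Pow(169, -1))), Rational(-1, 517402)) = Mul(Add(-169, Mul(130, Rational(1, 169))), Rational(-1, 517402)) = Mul(Add(-169, Rational(10, 13)), Rational(-1, 517402)) = Mul(Rational(-2187, 13), Rational(-1, 517402)) = Rational(2187, 6726226)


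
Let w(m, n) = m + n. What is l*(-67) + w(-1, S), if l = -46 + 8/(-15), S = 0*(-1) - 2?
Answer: 46721/15 ≈ 3114.7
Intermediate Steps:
S = -2 (S = 0 - 2 = -2)
l = -698/15 (l = -46 + 8*(-1/15) = -46 - 8/15 = -698/15 ≈ -46.533)
l*(-67) + w(-1, S) = -698/15*(-67) + (-1 - 2) = 46766/15 - 3 = 46721/15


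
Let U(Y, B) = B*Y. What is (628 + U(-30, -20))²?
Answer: 1507984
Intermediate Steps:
(628 + U(-30, -20))² = (628 - 20*(-30))² = (628 + 600)² = 1228² = 1507984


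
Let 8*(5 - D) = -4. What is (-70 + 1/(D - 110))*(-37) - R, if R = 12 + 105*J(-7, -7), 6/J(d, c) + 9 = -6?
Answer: 547654/209 ≈ 2620.4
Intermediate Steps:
D = 11/2 (D = 5 - 1/8*(-4) = 5 + 1/2 = 11/2 ≈ 5.5000)
J(d, c) = -2/5 (J(d, c) = 6/(-9 - 6) = 6/(-15) = 6*(-1/15) = -2/5)
R = -30 (R = 12 + 105*(-2/5) = 12 - 42 = -30)
(-70 + 1/(D - 110))*(-37) - R = (-70 + 1/(11/2 - 110))*(-37) - 1*(-30) = (-70 + 1/(-209/2))*(-37) + 30 = (-70 - 2/209)*(-37) + 30 = -14632/209*(-37) + 30 = 541384/209 + 30 = 547654/209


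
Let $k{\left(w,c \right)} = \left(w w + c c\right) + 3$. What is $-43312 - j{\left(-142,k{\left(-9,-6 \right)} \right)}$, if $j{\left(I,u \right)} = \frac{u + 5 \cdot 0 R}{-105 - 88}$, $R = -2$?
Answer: $- \frac{8359096}{193} \approx -43311.0$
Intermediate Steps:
$k{\left(w,c \right)} = 3 + c^{2} + w^{2}$ ($k{\left(w,c \right)} = \left(w^{2} + c^{2}\right) + 3 = \left(c^{2} + w^{2}\right) + 3 = 3 + c^{2} + w^{2}$)
$j{\left(I,u \right)} = - \frac{u}{193}$ ($j{\left(I,u \right)} = \frac{u + 5 \cdot 0 \left(-2\right)}{-105 - 88} = \frac{u + 0 \left(-2\right)}{-193} = \left(u + 0\right) \left(- \frac{1}{193}\right) = u \left(- \frac{1}{193}\right) = - \frac{u}{193}$)
$-43312 - j{\left(-142,k{\left(-9,-6 \right)} \right)} = -43312 - - \frac{3 + \left(-6\right)^{2} + \left(-9\right)^{2}}{193} = -43312 - - \frac{3 + 36 + 81}{193} = -43312 - \left(- \frac{1}{193}\right) 120 = -43312 - - \frac{120}{193} = -43312 + \frac{120}{193} = - \frac{8359096}{193}$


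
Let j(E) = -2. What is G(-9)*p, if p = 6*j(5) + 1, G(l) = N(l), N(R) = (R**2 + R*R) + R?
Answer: -1683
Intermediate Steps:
N(R) = R + 2*R**2 (N(R) = (R**2 + R**2) + R = 2*R**2 + R = R + 2*R**2)
G(l) = l*(1 + 2*l)
p = -11 (p = 6*(-2) + 1 = -12 + 1 = -11)
G(-9)*p = -9*(1 + 2*(-9))*(-11) = -9*(1 - 18)*(-11) = -9*(-17)*(-11) = 153*(-11) = -1683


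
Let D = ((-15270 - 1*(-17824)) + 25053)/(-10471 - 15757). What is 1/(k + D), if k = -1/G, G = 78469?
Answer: -2058084932/2166319911 ≈ -0.95004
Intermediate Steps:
D = -27607/26228 (D = ((-15270 + 17824) + 25053)/(-26228) = (2554 + 25053)*(-1/26228) = 27607*(-1/26228) = -27607/26228 ≈ -1.0526)
k = -1/78469 ≈ -1.2744e-5
1/(k + D) = 1/(-1/78469 - 27607/26228) = 1/(-2166319911/2058084932) = -2058084932/2166319911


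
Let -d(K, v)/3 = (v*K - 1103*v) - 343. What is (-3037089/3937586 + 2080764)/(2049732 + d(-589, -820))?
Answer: -2731061386205/2771481718858 ≈ -0.98542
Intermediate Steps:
d(K, v) = 1029 + 3309*v - 3*K*v (d(K, v) = -3*((v*K - 1103*v) - 343) = -3*((K*v - 1103*v) - 343) = -3*((-1103*v + K*v) - 343) = -3*(-343 - 1103*v + K*v) = 1029 + 3309*v - 3*K*v)
(-3037089/3937586 + 2080764)/(2049732 + d(-589, -820)) = (-3037089/3937586 + 2080764)/(2049732 + (1029 + 3309*(-820) - 3*(-589)*(-820))) = (-3037089*1/3937586 + 2080764)/(2049732 + (1029 - 2713380 - 1448940)) = (-3037089/3937586 + 2080764)/(2049732 - 4161291) = (8193184158615/3937586)/(-2111559) = (8193184158615/3937586)*(-1/2111559) = -2731061386205/2771481718858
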